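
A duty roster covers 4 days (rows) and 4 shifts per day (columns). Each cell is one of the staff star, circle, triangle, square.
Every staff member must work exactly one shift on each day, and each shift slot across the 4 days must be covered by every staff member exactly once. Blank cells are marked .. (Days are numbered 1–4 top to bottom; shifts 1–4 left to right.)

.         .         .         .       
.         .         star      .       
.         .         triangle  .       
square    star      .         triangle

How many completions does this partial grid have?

4

Day 1, shift 1: eliminating its day and shift leaves {star, circle, triangle}.
Day 1, shift 2: eliminating its day and shift leaves {circle, triangle, square}.
Day 1, shift 3: eliminating its day and shift leaves {circle, square}.
Day 1, shift 4: eliminating its day and shift leaves {star, circle, square}.
Day 2, shift 1: eliminating its day and shift leaves {circle, triangle}.
Day 2, shift 2: eliminating its day and shift leaves {circle, triangle, square}.
Day 2, shift 4: eliminating its day and shift leaves {circle, square}.
Day 3, shift 1: eliminating its day and shift leaves {star, circle}.
Day 3, shift 2: eliminating its day and shift leaves {circle, square}.
Day 3, shift 4: eliminating its day and shift leaves {star, circle, square}.
Day 4, shift 3: eliminating its day and shift leaves {circle}.
Enumerating the assignments across these blanks that avoid any day or shift repeat gives 4 completions.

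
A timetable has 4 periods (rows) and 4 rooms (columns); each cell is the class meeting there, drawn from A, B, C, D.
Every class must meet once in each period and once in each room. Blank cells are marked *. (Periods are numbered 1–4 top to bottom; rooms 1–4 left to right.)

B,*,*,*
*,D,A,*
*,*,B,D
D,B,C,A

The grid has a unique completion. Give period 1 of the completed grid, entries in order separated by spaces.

B A D C

Period 1, room 3: period 1 has {B} and room 3 has {A, B, C}, leaving only D.
Period 1, room 4: period 1 has {B, D} and room 4 has {A, D}, leaving only C.
Period 1, room 2: period 1 has {B, C, D} and room 2 has {B, D}, leaving only A.
So period 1 reads: B A D C.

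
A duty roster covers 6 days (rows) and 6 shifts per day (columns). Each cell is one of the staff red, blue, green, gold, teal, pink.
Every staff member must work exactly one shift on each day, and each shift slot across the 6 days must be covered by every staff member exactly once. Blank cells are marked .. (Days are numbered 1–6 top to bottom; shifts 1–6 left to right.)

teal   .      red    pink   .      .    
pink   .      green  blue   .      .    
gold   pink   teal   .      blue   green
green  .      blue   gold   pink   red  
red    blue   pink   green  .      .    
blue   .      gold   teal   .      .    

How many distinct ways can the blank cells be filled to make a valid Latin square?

Day 1, shift 2: eliminating its day and shift leaves {green, gold}.
Day 1, shift 5: eliminating its day and shift leaves {green, gold}.
Day 1, shift 6: eliminating its day and shift leaves {blue, gold}.
Day 2, shift 2: eliminating its day and shift leaves {red, gold, teal}.
Day 2, shift 5: eliminating its day and shift leaves {red, gold, teal}.
Day 2, shift 6: eliminating its day and shift leaves {gold, teal}.
Day 3, shift 4: eliminating its day and shift leaves {red}.
Day 4, shift 2: eliminating its day and shift leaves {teal}.
Day 5, shift 5: eliminating its day and shift leaves {gold, teal}.
Day 5, shift 6: eliminating its day and shift leaves {gold, teal}.
Day 6, shift 2: eliminating its day and shift leaves {red, green}.
Day 6, shift 5: eliminating its day and shift leaves {red, green}.
Day 6, shift 6: eliminating its day and shift leaves {pink}.
Enumerating the assignments across these blanks that avoid any day or shift repeat gives 3 completions.

3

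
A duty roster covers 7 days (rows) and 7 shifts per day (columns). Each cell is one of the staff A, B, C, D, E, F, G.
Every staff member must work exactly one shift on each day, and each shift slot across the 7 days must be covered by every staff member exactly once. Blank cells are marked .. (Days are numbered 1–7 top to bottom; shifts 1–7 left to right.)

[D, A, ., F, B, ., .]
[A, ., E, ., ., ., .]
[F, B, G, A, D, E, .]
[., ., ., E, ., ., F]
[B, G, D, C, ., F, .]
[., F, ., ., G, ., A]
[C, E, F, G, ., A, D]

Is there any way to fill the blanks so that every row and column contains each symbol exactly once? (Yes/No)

Day 7, shift 5: day 7 together with shift 5 already contain {A, B, C, D, E, F, G} — every symbol — so nothing can go there. The grid has no valid completion.

No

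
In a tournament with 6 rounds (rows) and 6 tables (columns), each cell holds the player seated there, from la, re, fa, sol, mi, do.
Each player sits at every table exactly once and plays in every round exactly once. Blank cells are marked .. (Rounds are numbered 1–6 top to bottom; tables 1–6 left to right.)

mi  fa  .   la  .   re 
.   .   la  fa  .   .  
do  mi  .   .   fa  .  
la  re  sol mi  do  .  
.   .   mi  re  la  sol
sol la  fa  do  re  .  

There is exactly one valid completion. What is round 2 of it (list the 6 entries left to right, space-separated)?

re sol la fa mi do

Round 2, table 1: round 2 has {la, fa} and table 1 has {la, sol, mi, do}, leaving only re.
Round 1, table 3: round 1 has {la, re, fa, mi} and table 3 has {la, fa, sol, mi}, leaving only do.
Round 1, table 5: round 1 has {la, re, fa, mi, do} and table 5 has {la, re, fa, do}, leaving only sol.
Round 2, table 5: round 2 has {la, re, fa} and table 5 has {la, re, fa, sol, do}, leaving only mi.
Round 2, table 6: round 2 has {la, re, fa, mi} and table 6 has {re, sol}, leaving only do.
Round 2, table 2: round 2 has {la, re, fa, mi, do} and table 2 has {la, re, fa, mi}, leaving only sol.
So round 2 reads: re sol la fa mi do.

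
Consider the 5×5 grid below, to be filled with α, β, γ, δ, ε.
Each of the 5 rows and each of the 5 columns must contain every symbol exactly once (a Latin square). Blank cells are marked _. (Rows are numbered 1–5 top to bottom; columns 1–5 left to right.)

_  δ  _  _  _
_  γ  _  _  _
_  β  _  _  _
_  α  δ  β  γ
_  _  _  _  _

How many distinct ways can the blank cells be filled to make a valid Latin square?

Row 1, column 1: eliminating its row and column leaves {α, β, γ, ε}.
Row 1, column 3: eliminating its row and column leaves {α, β, γ, ε}.
Row 1, column 4: eliminating its row and column leaves {α, γ, ε}.
Row 1, column 5: eliminating its row and column leaves {α, β, ε}.
Row 2, column 1: eliminating its row and column leaves {α, β, δ, ε}.
Row 2, column 3: eliminating its row and column leaves {α, β, ε}.
Row 2, column 4: eliminating its row and column leaves {α, δ, ε}.
Row 2, column 5: eliminating its row and column leaves {α, β, δ, ε}.
Row 3, column 1: eliminating its row and column leaves {α, γ, δ, ε}.
Row 3, column 3: eliminating its row and column leaves {α, γ, ε}.
Row 3, column 4: eliminating its row and column leaves {α, γ, δ, ε}.
Row 3, column 5: eliminating its row and column leaves {α, δ, ε}.
Row 4, column 1: eliminating its row and column leaves {ε}.
Row 5, column 1: eliminating its row and column leaves {α, β, γ, δ, ε}.
Row 5, column 2: eliminating its row and column leaves {ε}.
Row 5, column 3: eliminating its row and column leaves {α, β, γ, ε}.
Row 5, column 4: eliminating its row and column leaves {α, γ, δ, ε}.
Row 5, column 5: eliminating its row and column leaves {α, β, δ, ε}.
Enumerating the assignments across these blanks that avoid any row or column repeat gives 56 completions.

56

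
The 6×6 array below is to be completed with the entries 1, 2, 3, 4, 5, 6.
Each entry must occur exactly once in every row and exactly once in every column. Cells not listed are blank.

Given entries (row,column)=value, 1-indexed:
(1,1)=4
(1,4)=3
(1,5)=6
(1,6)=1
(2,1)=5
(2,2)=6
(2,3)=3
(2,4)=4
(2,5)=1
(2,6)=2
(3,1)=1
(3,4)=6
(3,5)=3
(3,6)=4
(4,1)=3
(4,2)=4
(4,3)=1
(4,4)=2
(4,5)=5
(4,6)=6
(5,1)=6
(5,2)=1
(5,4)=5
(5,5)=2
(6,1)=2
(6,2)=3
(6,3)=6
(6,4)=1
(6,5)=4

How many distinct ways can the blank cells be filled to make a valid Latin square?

Row 1, column 2: eliminating its row and column leaves {2, 5}.
Row 1, column 3: eliminating its row and column leaves {2, 5}.
Row 3, column 2: eliminating its row and column leaves {2, 5}.
Row 3, column 3: eliminating its row and column leaves {2, 5}.
Row 5, column 3: eliminating its row and column leaves {4}.
Row 5, column 6: eliminating its row and column leaves {3}.
Row 6, column 6: eliminating its row and column leaves {5}.
Enumerating the assignments across these blanks that avoid any row or column repeat gives 2 completions.

2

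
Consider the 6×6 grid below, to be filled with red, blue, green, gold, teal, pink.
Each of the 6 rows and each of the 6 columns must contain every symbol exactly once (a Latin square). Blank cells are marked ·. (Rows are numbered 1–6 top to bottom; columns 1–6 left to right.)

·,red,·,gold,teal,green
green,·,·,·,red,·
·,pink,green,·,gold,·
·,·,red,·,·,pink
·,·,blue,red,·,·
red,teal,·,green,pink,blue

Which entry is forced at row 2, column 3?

Row 1, column 3: row 1 has {red, green, gold, teal} and column 3 has {red, blue, green}, leaving only pink.
Row 1, column 1: row 1 has {red, green, gold, teal, pink} and column 1 has {red, green}, leaving only blue.
Row 3, column 1: row 3 has {green, gold, pink} and column 1 has {red, blue, green}, leaving only teal.
Row 3, column 4: row 3 has {green, gold, teal, pink} and column 4 has {red, green, gold}, leaving only blue.
Row 3, column 6: row 3 has {blue, green, gold, teal, pink} and column 6 has {blue, green, pink}, leaving only red.
Row 4, column 1: row 4 has {red, pink} and column 1 has {red, blue, green, teal}, leaving only gold.
Row 4, column 4: row 4 has {red, gold, pink} and column 4 has {red, blue, green, gold}, leaving only teal.
Row 2, column 4: row 2 has {red, green} and column 4 has {red, blue, green, gold, teal}, leaving only pink.
Row 5, column 1: row 5 has {red, blue} and column 1 has {red, blue, green, gold, teal}, leaving only pink.
Row 5, column 5: row 5 has {red, blue, pink} and column 5 has {red, gold, teal, pink}, leaving only green.
Row 4, column 5: row 4 has {red, gold, teal, pink} and column 5 has {red, green, gold, teal, pink}, leaving only blue.
Row 4, column 2: row 4 has {red, blue, gold, teal, pink} and column 2 has {red, teal, pink}, leaving only green.
Row 5, column 2: row 5 has {red, blue, green, pink} and column 2 has {red, green, teal, pink}, leaving only gold.
Row 2, column 2: row 2 has {red, green, pink} and column 2 has {red, green, gold, teal, pink}, leaving only blue.
Row 5, column 6: row 5 has {red, blue, green, gold, pink} and column 6 has {red, blue, green, pink}, leaving only teal.
Row 2, column 6: row 2 has {red, blue, green, pink} and column 6 has {red, blue, green, teal, pink}, leaving only gold.
Row 2 already has {red, blue, green, gold, pink} and column 3 already has {red, blue, green, pink}, so row 2, column 3 must be teal.

teal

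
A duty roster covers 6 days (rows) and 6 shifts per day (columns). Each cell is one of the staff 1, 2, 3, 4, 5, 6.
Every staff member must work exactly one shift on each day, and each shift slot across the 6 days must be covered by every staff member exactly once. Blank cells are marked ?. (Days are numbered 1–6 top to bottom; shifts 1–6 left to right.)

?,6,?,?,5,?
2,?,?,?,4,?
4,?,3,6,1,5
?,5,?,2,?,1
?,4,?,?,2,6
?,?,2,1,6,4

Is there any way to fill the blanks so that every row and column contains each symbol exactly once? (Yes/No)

No day or shift among the givens repeats a symbol, and propagating forced cells runs into no contradiction.
One valid completion exists (for instance, 3 6 1 4 5 2 / 2 1 6 5 4 3 / 4 2 3 6 1 5 / 6 5 4 2 3 1 / 1 4 5 3 2 6 / 5 3 2 1 6 4).

Yes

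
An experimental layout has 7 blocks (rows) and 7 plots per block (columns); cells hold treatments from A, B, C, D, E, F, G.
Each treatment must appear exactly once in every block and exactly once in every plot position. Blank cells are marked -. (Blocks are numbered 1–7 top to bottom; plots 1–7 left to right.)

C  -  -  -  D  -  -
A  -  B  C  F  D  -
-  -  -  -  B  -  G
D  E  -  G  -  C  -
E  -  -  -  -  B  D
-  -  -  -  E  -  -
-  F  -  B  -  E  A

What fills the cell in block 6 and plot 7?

C

Block 2, plot 2: block 2 has {A, B, C, D, F} and plot 2 has {E, F}, leaving only G.
Block 2, plot 7: block 2 has {A, B, C, D, F, G} and plot 7 has {A, D, G}, leaving only E.
Block 3, plot 1: block 3 has {B, G} and plot 1 has {A, C, D, E}, leaving only F.
Block 3, plot 6: block 3 has {B, F, G} and plot 6 has {B, C, D, E}, leaving only A.
Block 4, plot 5: block 4 has {C, D, E, G} and plot 5 has {B, D, E, F}, leaving only A.
Block 4, plot 3: block 4 has {A, C, D, E, G} and plot 3 has {B}, leaving only F.
Block 4, plot 7: block 4 has {A, C, D, E, F, G} and plot 7 has {A, D, E, G}, leaving only B.
Block 1, plot 7: block 1 has {C, D} and plot 7 has {A, B, D, E, G}, leaving only F.
Block 6 already has {E} and plot 7 already has {A, B, D, E, F, G}, so block 6, plot 7 must be C.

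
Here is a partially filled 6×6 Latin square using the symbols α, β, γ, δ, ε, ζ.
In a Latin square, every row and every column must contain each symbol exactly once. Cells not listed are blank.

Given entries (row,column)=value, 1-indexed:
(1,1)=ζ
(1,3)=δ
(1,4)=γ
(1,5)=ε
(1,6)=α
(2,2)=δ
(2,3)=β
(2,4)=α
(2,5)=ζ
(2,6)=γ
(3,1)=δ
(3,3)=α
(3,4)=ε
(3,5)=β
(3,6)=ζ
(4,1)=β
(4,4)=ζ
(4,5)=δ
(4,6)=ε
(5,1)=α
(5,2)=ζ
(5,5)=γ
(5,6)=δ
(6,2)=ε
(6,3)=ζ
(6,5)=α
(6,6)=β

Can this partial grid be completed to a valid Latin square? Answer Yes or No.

No row or column among the givens repeats a symbol, and propagating forced cells runs into no contradiction.
One valid completion exists (for instance, ζ β δ γ ε α / ε δ β α ζ γ / δ γ α ε β ζ / β α γ ζ δ ε / α ζ ε β γ δ / γ ε ζ δ α β).

Yes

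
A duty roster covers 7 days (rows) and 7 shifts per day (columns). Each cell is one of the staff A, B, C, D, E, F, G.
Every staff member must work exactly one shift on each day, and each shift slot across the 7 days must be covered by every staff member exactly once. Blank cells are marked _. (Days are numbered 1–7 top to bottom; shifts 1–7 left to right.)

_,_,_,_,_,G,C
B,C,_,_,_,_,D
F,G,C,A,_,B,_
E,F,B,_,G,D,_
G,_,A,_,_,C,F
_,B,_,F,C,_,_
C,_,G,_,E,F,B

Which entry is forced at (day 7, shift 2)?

Day 3, shift 5: day 3 has {A, B, C, F, G} and shift 5 has {C, E, G}, leaving only D.
Day 3, shift 7: day 3 has {A, B, C, D, F, G} and shift 7 has {B, C, D, F}, leaving only E.
Day 4, shift 4: day 4 has {B, D, E, F, G} and shift 4 has {A, F}, leaving only C.
Day 4, shift 7: day 4 has {B, C, D, E, F, G} and shift 7 has {B, C, D, E, F}, leaving only A.
Day 5, shift 5: day 5 has {A, C, F, G} and shift 5 has {C, D, E, G}, leaving only B.
Day 6, shift 7: day 6 has {B, C, F} and shift 7 has {A, B, C, D, E, F}, leaving only G.
Day 7, shift 4: day 7 has {B, C, E, F, G} and shift 4 has {A, C, F}, leaving only D.
Day 7 already has {B, C, D, E, F, G} and shift 2 already has {B, C, F, G}, so day 7, shift 2 must be A.

A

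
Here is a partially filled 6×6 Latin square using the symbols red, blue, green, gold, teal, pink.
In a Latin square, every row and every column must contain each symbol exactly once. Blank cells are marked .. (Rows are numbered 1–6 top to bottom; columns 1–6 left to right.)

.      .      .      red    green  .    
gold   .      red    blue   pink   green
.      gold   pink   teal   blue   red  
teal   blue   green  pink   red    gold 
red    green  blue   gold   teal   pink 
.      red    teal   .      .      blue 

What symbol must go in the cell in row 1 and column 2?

pink

Row 1, column 3: row 1 has {red, green} and column 3 has {red, blue, green, teal, pink}, leaving only gold.
Row 1, column 6: row 1 has {red, green, gold} and column 6 has {red, blue, green, gold, pink}, leaving only teal.
Row 1 already has {red, green, gold, teal} and column 2 already has {red, blue, green, gold}, so row 1, column 2 must be pink.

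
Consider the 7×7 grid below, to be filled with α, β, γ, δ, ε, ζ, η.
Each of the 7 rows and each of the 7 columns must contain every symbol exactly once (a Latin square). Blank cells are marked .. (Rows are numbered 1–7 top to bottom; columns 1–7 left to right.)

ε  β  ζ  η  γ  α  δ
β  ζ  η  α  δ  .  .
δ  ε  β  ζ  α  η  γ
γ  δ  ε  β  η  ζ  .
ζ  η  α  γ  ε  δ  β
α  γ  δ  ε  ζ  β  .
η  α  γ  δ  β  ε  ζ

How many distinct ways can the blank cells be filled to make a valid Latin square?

1

Row 2, column 6: eliminating its row and column leaves {γ}.
Row 2, column 7: eliminating its row and column leaves {ε}.
Row 4, column 7: eliminating its row and column leaves {α}.
Row 6, column 7: eliminating its row and column leaves {η}.
Only one assignment across all blanks avoids any row or column repeat, giving 1 completion.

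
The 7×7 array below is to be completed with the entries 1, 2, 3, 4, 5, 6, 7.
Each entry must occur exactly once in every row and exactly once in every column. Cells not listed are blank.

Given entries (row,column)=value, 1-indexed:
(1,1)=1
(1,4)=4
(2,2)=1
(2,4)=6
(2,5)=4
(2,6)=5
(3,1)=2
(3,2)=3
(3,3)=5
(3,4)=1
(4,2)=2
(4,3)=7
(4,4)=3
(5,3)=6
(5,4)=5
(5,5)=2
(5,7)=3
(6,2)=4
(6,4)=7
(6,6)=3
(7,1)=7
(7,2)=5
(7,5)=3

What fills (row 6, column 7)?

2

Row 2, column 1: row 2 has {1, 4, 5, 6} and column 1 has {1, 2, 7}, leaving only 3.
Row 2, column 3: row 2 has {1, 3, 4, 5, 6} and column 3 has {5, 6, 7}, leaving only 2.
Row 1, column 3: row 1 has {1, 4} and column 3 has {2, 5, 6, 7}, leaving only 3.
Row 2, column 7: row 2 has {1, 2, 3, 4, 5, 6} and column 7 has {3}, leaving only 7.
Row 5, column 1: row 5 has {2, 3, 5, 6} and column 1 has {1, 2, 3, 7}, leaving only 4.
Row 5, column 2: row 5 has {2, 3, 4, 5, 6} and column 2 has {1, 2, 3, 4, 5}, leaving only 7.
Row 1, column 2: row 1 has {1, 3, 4} and column 2 has {1, 2, 3, 4, 5, 7}, leaving only 6.
Row 5, column 6: row 5 has {2, 3, 4, 5, 6, 7} and column 6 has {3, 5}, leaving only 1.
Row 6, column 3: row 6 has {3, 4, 7} and column 3 has {2, 3, 5, 6, 7}, leaving only 1.
Row 7, column 3: row 7 has {3, 5, 7} and column 3 has {1, 2, 3, 5, 6, 7}, leaving only 4.
Row 7, column 4: row 7 has {3, 4, 5, 7} and column 4 has {1, 3, 4, 5, 6, 7}, leaving only 2.
Row 7, column 6: row 7 has {2, 3, 4, 5, 7} and column 6 has {1, 3, 5}, leaving only 6.
Row 4, column 6: row 4 has {2, 3, 7} and column 6 has {1, 3, 5, 6}, leaving only 4.
Row 3, column 6: row 3 has {1, 2, 3, 5} and column 6 has {1, 3, 4, 5, 6}, leaving only 7.
Row 1, column 6: row 1 has {1, 3, 4, 6} and column 6 has {1, 3, 4, 5, 6, 7}, leaving only 2.
Row 1, column 7: row 1 has {1, 2, 3, 4, 6} and column 7 has {3, 7}, leaving only 5.
Row 1, column 5: row 1 has {1, 2, 3, 4, 5, 6} and column 5 has {2, 3, 4}, leaving only 7.
Row 3, column 5: row 3 has {1, 2, 3, 5, 7} and column 5 has {2, 3, 4, 7}, leaving only 6.
Row 3, column 7: row 3 has {1, 2, 3, 5, 6, 7} and column 7 has {3, 5, 7}, leaving only 4.
Row 6, column 5: row 6 has {1, 3, 4, 7} and column 5 has {2, 3, 4, 6, 7}, leaving only 5.
Row 4, column 5: row 4 has {2, 3, 4, 7} and column 5 has {2, 3, 4, 5, 6, 7}, leaving only 1.
Row 4, column 7: row 4 has {1, 2, 3, 4, 7} and column 7 has {3, 4, 5, 7}, leaving only 6.
Row 6 already has {1, 3, 4, 5, 7} and column 7 already has {3, 4, 5, 6, 7}, so row 6, column 7 must be 2.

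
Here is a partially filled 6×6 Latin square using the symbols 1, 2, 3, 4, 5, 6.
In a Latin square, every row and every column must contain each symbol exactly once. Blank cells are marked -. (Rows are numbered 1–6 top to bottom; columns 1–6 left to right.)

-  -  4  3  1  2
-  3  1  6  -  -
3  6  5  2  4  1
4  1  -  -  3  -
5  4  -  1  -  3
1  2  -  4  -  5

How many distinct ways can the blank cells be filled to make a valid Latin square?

1

Row 1, column 1: eliminating its row and column leaves {6}.
Row 1, column 2: eliminating its row and column leaves {5}.
Row 2, column 1: eliminating its row and column leaves {2}.
Row 2, column 5: eliminating its row and column leaves {2, 5}.
Row 2, column 6: eliminating its row and column leaves {4}.
Row 4, column 3: eliminating its row and column leaves {2, 6}.
Row 4, column 4: eliminating its row and column leaves {5}.
Row 4, column 6: eliminating its row and column leaves {6}.
Row 5, column 3: eliminating its row and column leaves {2, 6}.
Row 5, column 5: eliminating its row and column leaves {2, 6}.
Row 6, column 3: eliminating its row and column leaves {3, 6}.
Row 6, column 5: eliminating its row and column leaves {6}.
Only one assignment across all blanks avoids any row or column repeat, giving 1 completion.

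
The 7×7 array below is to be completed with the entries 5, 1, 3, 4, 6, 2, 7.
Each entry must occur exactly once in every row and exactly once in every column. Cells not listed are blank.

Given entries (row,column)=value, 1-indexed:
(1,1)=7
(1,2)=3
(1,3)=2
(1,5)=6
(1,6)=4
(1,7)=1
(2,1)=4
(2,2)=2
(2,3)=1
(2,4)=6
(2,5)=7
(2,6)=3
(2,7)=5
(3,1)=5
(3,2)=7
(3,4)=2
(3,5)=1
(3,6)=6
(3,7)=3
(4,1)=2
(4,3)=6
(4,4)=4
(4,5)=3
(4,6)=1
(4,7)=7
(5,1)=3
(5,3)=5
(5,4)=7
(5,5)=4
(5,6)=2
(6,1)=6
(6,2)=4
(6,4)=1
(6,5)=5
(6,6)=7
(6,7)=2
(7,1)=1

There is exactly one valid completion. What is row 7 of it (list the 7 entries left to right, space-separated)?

1 6 7 3 2 5 4

Row 7, column 5: row 7 has {1} and column 5 has {5, 1, 3, 4, 6, 7}, leaving only 2.
Row 7, column 6: row 7 has {1, 2} and column 6 has {1, 3, 4, 6, 2, 7}, leaving only 5.
Row 7, column 2: row 7 has {5, 1, 2} and column 2 has {3, 4, 2, 7}, leaving only 6.
Row 7, column 4: row 7 has {5, 1, 6, 2} and column 4 has {1, 4, 6, 2, 7}, leaving only 3.
Row 7, column 7: row 7 has {5, 1, 3, 6, 2} and column 7 has {5, 1, 3, 2, 7}, leaving only 4.
Row 7, column 3: row 7 has {5, 1, 3, 4, 6, 2} and column 3 has {5, 1, 6, 2}, leaving only 7.
So row 7 reads: 1 6 7 3 2 5 4.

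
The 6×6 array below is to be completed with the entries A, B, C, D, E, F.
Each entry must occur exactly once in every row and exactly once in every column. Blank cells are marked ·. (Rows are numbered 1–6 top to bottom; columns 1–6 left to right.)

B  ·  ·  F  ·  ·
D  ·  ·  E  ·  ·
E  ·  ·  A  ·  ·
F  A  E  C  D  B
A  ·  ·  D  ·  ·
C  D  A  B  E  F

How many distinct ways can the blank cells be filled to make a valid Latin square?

Row 1, column 2: eliminating its row and column leaves {C, E}.
Row 1, column 3: eliminating its row and column leaves {C, D}.
Row 1, column 5: eliminating its row and column leaves {A, C}.
Row 1, column 6: eliminating its row and column leaves {A, C, D, E}.
Row 2, column 2: eliminating its row and column leaves {B, C, F}.
Row 2, column 3: eliminating its row and column leaves {B, C, F}.
Row 2, column 5: eliminating its row and column leaves {A, B, C, F}.
Row 2, column 6: eliminating its row and column leaves {A, C}.
Row 3, column 2: eliminating its row and column leaves {B, C, F}.
Row 3, column 3: eliminating its row and column leaves {B, C, D, F}.
Row 3, column 5: eliminating its row and column leaves {B, C, F}.
Row 3, column 6: eliminating its row and column leaves {C, D}.
Row 5, column 2: eliminating its row and column leaves {B, C, E, F}.
Row 5, column 3: eliminating its row and column leaves {B, C, F}.
Row 5, column 5: eliminating its row and column leaves {B, C, F}.
Row 5, column 6: eliminating its row and column leaves {C, E}.
Enumerating the assignments across these blanks that avoid any row or column repeat gives 24 completions.

24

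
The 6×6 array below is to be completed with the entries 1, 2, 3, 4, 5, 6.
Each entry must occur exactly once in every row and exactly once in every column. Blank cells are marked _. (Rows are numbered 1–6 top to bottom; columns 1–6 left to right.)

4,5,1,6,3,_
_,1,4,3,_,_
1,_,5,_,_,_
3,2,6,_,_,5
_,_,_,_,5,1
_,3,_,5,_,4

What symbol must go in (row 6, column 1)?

Row 1, column 6: row 1 has {1, 3, 4, 5, 6} and column 6 has {1, 4, 5}, leaving only 2.
Row 2, column 6: row 2 has {1, 3, 4} and column 6 has {1, 2, 4, 5}, leaving only 6.
Row 2, column 5: row 2 has {1, 3, 4, 6} and column 5 has {3, 5}, leaving only 2.
Row 2, column 1: row 2 has {1, 2, 3, 4, 6} and column 1 has {1, 3, 4}, leaving only 5.
Row 3, column 6: row 3 has {1, 5} and column 6 has {1, 2, 4, 5, 6}, leaving only 3.
Row 6, column 3: row 6 has {3, 4, 5} and column 3 has {1, 4, 5, 6}, leaving only 2.
Row 6 already has {2, 3, 4, 5} and column 1 already has {1, 3, 4, 5}, so row 6, column 1 must be 6.

6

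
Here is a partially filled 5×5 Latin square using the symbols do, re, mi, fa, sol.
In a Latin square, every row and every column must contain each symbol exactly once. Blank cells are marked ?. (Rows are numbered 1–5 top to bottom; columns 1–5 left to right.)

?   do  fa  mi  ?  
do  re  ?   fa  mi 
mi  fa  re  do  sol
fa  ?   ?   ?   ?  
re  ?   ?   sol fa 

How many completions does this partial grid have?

Row 1, column 1: eliminating its row and column leaves {sol}.
Row 1, column 5: eliminating its row and column leaves {re}.
Row 2, column 3: eliminating its row and column leaves {sol}.
Row 4, column 2: eliminating its row and column leaves {mi, sol}.
Row 4, column 3: eliminating its row and column leaves {do, mi, sol}.
Row 4, column 4: eliminating its row and column leaves {re}.
Row 4, column 5: eliminating its row and column leaves {do, re}.
Row 5, column 2: eliminating its row and column leaves {mi}.
Row 5, column 3: eliminating its row and column leaves {do, mi}.
Only one assignment across all blanks avoids any row or column repeat, giving 1 completion.

1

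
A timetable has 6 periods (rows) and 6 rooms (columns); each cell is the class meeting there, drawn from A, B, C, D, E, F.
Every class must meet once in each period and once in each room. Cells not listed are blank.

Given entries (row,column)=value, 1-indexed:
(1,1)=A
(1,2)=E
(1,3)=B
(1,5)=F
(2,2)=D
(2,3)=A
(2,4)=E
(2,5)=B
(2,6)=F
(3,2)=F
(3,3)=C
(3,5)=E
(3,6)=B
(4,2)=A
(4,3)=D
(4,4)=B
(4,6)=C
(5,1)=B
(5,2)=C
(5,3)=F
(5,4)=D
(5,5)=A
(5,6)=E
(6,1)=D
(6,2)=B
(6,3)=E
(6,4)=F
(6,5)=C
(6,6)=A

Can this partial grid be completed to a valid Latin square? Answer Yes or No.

Period 3, room 1: period 3 together with room 1 already contain {A, B, C, D, E, F} — every symbol — so nothing can go there. The grid has no valid completion.

No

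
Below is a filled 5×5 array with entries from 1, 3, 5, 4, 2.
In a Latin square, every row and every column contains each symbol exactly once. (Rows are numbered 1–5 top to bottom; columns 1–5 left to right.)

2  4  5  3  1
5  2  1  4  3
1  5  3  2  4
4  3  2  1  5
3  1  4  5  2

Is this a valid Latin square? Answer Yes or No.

Each row is a permutation of the 5 symbols, and so is each column.

Yes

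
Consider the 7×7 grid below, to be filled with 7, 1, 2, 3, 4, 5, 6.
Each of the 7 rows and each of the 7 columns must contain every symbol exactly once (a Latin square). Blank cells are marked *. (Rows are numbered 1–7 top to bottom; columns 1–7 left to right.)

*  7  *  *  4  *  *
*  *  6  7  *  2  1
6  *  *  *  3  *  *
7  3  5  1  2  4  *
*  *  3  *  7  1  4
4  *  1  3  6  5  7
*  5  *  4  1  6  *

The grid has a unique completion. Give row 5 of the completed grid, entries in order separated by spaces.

Row 1, column 3: row 1 has {7, 4} and column 3 has {1, 3, 5, 6}, leaving only 2.
Row 1, column 6: row 1 has {7, 2, 4} and column 6 has {1, 2, 4, 5, 6}, leaving only 3.
Row 2, column 2: row 2 has {7, 1, 2, 6} and column 2 has {7, 3, 5}, leaving only 4.
Row 2, column 5: row 2 has {7, 1, 2, 4, 6} and column 5 has {7, 1, 2, 3, 4, 6}, leaving only 5.
Row 2, column 1: row 2 has {7, 1, 2, 4, 5, 6} and column 1 has {7, 4, 6}, leaving only 3.
Row 3, column 6: row 3 has {3, 6} and column 6 has {1, 2, 3, 4, 5, 6}, leaving only 7.
Row 3, column 3: row 3 has {7, 3, 6} and column 3 has {1, 2, 3, 5, 6}, leaving only 4.
Row 4, column 7: row 4 has {7, 1, 2, 3, 4, 5} and column 7 has {7, 1, 4}, leaving only 6.
Row 1, column 7: row 1 has {7, 2, 3, 4} and column 7 has {7, 1, 4, 6}, leaving only 5.
Row 1, column 1: row 1 has {7, 2, 3, 4, 5} and column 1 has {7, 3, 4, 6}, leaving only 1.
Row 1, column 4: row 1 has {7, 1, 2, 3, 4, 5} and column 4 has {7, 1, 3, 4}, leaving only 6.
Row 3, column 7: row 3 has {7, 3, 4, 6} and column 7 has {7, 1, 4, 5, 6}, leaving only 2.
Row 3, column 2: row 3 has {7, 2, 3, 4, 6} and column 2 has {7, 3, 4, 5}, leaving only 1.
Row 3, column 4: row 3 has {7, 1, 2, 3, 4, 6} and column 4 has {7, 1, 3, 4, 6}, leaving only 5.
Row 5, column 4: row 5 has {7, 1, 3, 4} and column 4 has {7, 1, 3, 4, 5, 6}, leaving only 2.
Row 5, column 1: row 5 has {7, 1, 2, 3, 4} and column 1 has {7, 1, 3, 4, 6}, leaving only 5.
Row 5, column 2: row 5 has {7, 1, 2, 3, 4, 5} and column 2 has {7, 1, 3, 4, 5}, leaving only 6.
So row 5 reads: 5 6 3 2 7 1 4.

5 6 3 2 7 1 4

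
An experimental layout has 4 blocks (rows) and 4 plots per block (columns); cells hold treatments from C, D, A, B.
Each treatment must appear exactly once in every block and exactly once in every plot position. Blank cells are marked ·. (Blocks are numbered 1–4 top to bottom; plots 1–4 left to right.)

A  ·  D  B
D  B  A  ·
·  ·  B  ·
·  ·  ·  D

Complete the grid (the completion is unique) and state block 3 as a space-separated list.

C D B A

Block 3, plot 1: block 3 has {B} and plot 1 has {D, A}, leaving only C.
Block 3, plot 4: block 3 has {C, B} and plot 4 has {D, B}, leaving only A.
Block 3, plot 2: block 3 has {C, A, B} and plot 2 has {B}, leaving only D.
So block 3 reads: C D B A.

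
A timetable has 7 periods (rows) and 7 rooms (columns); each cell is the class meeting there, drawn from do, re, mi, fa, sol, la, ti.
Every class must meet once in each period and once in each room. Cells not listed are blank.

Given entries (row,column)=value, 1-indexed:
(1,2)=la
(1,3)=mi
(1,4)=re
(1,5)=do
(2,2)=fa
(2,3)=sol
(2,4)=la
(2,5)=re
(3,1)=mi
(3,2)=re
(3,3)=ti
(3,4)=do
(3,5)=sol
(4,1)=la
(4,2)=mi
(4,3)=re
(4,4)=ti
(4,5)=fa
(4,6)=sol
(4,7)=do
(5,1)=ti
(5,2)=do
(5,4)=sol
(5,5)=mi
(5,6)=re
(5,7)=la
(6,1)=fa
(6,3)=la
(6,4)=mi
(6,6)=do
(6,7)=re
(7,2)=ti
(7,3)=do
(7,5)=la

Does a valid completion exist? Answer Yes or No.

Yes

No period or room among the givens repeats a symbol, and propagating forced cells runs into no contradiction.
One valid completion exists (for instance, sol la mi re do fa ti / do fa sol la re ti mi / mi re ti do sol la fa / la mi re ti fa sol do / ti do fa sol mi re la / fa sol la mi ti do re / re ti do fa la mi sol).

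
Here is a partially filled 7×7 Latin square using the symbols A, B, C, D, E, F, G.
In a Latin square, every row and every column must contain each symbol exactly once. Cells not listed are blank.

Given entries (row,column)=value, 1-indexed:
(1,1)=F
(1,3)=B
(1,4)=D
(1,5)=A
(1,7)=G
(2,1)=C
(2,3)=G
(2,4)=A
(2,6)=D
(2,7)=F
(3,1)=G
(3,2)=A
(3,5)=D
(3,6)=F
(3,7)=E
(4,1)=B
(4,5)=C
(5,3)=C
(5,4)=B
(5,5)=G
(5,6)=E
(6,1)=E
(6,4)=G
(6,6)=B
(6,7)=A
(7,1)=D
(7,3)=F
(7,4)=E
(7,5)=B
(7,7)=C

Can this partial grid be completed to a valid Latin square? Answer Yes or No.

No

Row 3, column 3: row 3 together with column 3 already contain {A, B, C, D, E, F, G} — every symbol — so nothing can go there. The grid has no valid completion.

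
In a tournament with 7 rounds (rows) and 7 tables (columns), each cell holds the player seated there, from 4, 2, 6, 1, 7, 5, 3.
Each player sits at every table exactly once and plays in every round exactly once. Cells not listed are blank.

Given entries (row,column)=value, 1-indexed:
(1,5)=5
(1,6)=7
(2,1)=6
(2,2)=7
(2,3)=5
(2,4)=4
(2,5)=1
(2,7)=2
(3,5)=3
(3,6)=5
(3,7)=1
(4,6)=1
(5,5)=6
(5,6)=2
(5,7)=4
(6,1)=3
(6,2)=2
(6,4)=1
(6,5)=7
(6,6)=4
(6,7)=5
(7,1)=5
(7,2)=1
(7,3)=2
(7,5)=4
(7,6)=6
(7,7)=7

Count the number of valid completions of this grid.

7

Round 1, table 1: eliminating its round and table leaves {4, 2, 1}.
Round 1, table 2: eliminating its round and table leaves {4, 6, 3}.
Round 1, table 3: eliminating its round and table leaves {4, 6, 1, 3}.
Round 1, table 4: eliminating its round and table leaves {2, 6, 3}.
Round 1, table 7: eliminating its round and table leaves {6, 3}.
Round 2, table 6: eliminating its round and table leaves {3}.
Round 3, table 1: eliminating its round and table leaves {4, 2, 7}.
Round 3, table 2: eliminating its round and table leaves {4, 6}.
Round 3, table 3: eliminating its round and table leaves {4, 6, 7}.
Round 3, table 4: eliminating its round and table leaves {2, 6, 7}.
Round 4, table 1: eliminating its round and table leaves {4, 2, 7}.
Round 4, table 2: eliminating its round and table leaves {4, 6, 5, 3}.
Round 4, table 3: eliminating its round and table leaves {4, 6, 7, 3}.
Round 4, table 4: eliminating its round and table leaves {2, 6, 7, 5, 3}.
Round 4, table 5: eliminating its round and table leaves {2}.
Round 4, table 7: eliminating its round and table leaves {6, 3}.
Round 5, table 1: eliminating its round and table leaves {1, 7}.
Round 5, table 2: eliminating its round and table leaves {5, 3}.
Round 5, table 3: eliminating its round and table leaves {1, 7, 3}.
Round 5, table 4: eliminating its round and table leaves {7, 5, 3}.
Round 6, table 3: eliminating its round and table leaves {6}.
Round 7, table 4: eliminating its round and table leaves {3}.
Enumerating the assignments across these blanks that avoid any round or table repeat gives 7 completions.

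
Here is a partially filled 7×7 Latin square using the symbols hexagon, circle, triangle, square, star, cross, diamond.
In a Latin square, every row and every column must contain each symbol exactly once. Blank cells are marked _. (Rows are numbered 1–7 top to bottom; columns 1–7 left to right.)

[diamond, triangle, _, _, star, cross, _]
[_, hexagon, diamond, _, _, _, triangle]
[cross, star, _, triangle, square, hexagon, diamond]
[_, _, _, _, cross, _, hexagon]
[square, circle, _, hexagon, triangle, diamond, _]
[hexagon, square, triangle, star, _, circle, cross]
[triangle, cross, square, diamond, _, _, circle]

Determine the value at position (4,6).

triangle

Row 1, column 7: row 1 has {triangle, star, cross, diamond} and column 7 has {hexagon, circle, triangle, cross, diamond}, leaving only square.
Row 1, column 4: row 1 has {triangle, square, star, cross, diamond} and column 4 has {hexagon, triangle, star, diamond}, leaving only circle.
Row 1, column 3: row 1 has {circle, triangle, square, star, cross, diamond} and column 3 has {triangle, square, diamond}, leaving only hexagon.
Row 2, column 5: row 2 has {hexagon, triangle, diamond} and column 5 has {triangle, square, star, cross}, leaving only circle.
Row 2, column 1: row 2 has {hexagon, circle, triangle, diamond} and column 1 has {hexagon, triangle, square, cross, diamond}, leaving only star.
Row 2, column 6: row 2 has {hexagon, circle, triangle, star, diamond} and column 6 has {hexagon, circle, cross, diamond}, leaving only square.
Row 2, column 4: row 2 has {hexagon, circle, triangle, square, star, diamond} and column 4 has {hexagon, circle, triangle, star, diamond}, leaving only cross.
Row 3, column 3: row 3 has {hexagon, triangle, square, star, cross, diamond} and column 3 has {hexagon, triangle, square, diamond}, leaving only circle.
Row 4, column 1: row 4 has {hexagon, cross} and column 1 has {hexagon, triangle, square, star, cross, diamond}, leaving only circle.
Row 4, column 2: row 4 has {hexagon, circle, cross} and column 2 has {hexagon, circle, triangle, square, star, cross}, leaving only diamond.
Row 4, column 3: row 4 has {hexagon, circle, cross, diamond} and column 3 has {hexagon, circle, triangle, square, diamond}, leaving only star.
Row 4 already has {hexagon, circle, star, cross, diamond} and column 6 already has {hexagon, circle, square, cross, diamond}, so row 4, column 6 must be triangle.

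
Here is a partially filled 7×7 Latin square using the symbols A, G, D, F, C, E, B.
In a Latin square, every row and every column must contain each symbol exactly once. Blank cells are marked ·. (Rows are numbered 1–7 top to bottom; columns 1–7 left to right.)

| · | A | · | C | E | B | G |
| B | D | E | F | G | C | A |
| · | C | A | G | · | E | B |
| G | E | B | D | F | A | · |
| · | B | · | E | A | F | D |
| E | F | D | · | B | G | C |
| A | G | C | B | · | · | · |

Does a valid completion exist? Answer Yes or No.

Row 4, column 7: row 4 together with column 7 already contain {A, G, D, F, C, E, B} — every symbol — so nothing can go there. The grid has no valid completion.

No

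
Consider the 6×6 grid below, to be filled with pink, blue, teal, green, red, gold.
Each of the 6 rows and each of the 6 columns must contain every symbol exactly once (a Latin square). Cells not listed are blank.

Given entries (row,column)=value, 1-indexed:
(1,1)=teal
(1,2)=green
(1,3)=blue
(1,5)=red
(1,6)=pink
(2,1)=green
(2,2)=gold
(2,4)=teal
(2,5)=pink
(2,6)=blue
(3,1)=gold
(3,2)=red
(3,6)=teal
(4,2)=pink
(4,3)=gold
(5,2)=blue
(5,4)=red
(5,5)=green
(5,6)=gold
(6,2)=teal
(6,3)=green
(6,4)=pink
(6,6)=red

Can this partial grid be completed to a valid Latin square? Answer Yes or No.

Yes

No row or column among the givens repeats a symbol, and propagating forced cells runs into no contradiction.
One valid completion exists (for instance, teal green blue gold red pink / green gold red teal pink blue / gold red pink green blue teal / red pink gold blue teal green / pink blue teal red green gold / blue teal green pink gold red).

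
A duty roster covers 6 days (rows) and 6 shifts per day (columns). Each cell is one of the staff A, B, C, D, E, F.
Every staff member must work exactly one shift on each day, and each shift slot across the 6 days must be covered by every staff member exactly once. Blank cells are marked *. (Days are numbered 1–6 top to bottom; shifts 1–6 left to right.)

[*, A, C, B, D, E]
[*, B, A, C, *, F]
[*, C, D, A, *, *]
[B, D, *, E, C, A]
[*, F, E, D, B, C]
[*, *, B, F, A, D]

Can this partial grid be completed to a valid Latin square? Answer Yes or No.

Yes

No day or shift among the givens repeats a symbol, and propagating forced cells runs into no contradiction.
One valid completion exists (for instance, F A C B D E / D B A C E F / E C D A F B / B D F E C A / A F E D B C / C E B F A D).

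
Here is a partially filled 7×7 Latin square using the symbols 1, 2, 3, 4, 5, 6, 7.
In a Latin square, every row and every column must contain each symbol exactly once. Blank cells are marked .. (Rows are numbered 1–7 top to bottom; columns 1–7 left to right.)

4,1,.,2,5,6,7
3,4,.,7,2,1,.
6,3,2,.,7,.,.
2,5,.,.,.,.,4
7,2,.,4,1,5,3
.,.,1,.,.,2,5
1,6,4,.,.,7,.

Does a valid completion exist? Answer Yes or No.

Row 6, column 1: row 6 together with column 1 already contain {1, 2, 3, 4, 5, 6, 7} — every symbol — so nothing can go there. The grid has no valid completion.

No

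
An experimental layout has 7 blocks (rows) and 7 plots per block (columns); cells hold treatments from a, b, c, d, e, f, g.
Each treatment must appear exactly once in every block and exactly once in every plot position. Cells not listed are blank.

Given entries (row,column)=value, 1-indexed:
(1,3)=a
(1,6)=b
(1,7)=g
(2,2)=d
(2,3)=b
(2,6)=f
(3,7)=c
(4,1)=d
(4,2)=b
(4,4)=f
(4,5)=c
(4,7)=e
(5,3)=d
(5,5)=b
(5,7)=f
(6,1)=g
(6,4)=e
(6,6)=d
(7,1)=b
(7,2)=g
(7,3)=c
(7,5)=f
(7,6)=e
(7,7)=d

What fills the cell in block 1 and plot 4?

d

Block 2, plot 7: block 2 has {b, d, f} and plot 7 has {c, d, e, f, g}, leaving only a.
Block 4, plot 3: block 4 has {b, c, d, e, f} and plot 3 has {a, b, c, d}, leaving only g.
Block 4, plot 6: block 4 has {b, c, d, e, f, g} and plot 6 has {b, d, e, f}, leaving only a.
Block 3, plot 6: block 3 has {c} and plot 6 has {a, b, d, e, f}, leaving only g.
Block 5, plot 6: block 5 has {b, d, f} and plot 6 has {a, b, d, e, f, g}, leaving only c.
Block 6, plot 3: block 6 has {d, e, g} and plot 3 has {a, b, c, d, g}, leaving only f.
Block 3, plot 3: block 3 has {c, g} and plot 3 has {a, b, c, d, f, g}, leaving only e.
Block 6, plot 5: block 6 has {d, e, f, g} and plot 5 has {b, c, f}, leaving only a.
Block 3, plot 5: block 3 has {c, e, g} and plot 5 has {a, b, c, f}, leaving only d.
Block 1, plot 5: block 1 has {a, b, g} and plot 5 has {a, b, c, d, f}, leaving only e.
Block 2, plot 5: block 2 has {a, b, d, f} and plot 5 has {a, b, c, d, e, f}, leaving only g.
Block 2, plot 4: block 2 has {a, b, d, f, g} and plot 4 has {e, f}, leaving only c.
Block 1 already has {a, b, e, g} and plot 4 already has {c, e, f}, so block 1, plot 4 must be d.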